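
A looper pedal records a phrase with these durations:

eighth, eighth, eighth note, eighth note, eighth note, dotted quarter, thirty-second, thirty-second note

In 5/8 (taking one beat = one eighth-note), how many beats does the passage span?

8.5

One eighth-note beat = 4 thirty-second notes.
In thirty-second notes: eighth = 4; eighth = 4; eighth note = 4; eighth note = 4; eighth note = 4; dotted quarter = 12; thirty-second = 1; thirty-second note = 1.
Sum: 4 + 4 + 4 + 4 + 4 + 12 + 1 + 1 = 34.
34 ÷ 4 = 8.5 beats.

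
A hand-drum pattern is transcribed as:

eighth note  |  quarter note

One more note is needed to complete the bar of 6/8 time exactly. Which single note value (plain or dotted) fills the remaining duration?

dotted quarter note

The bar of 6/8 = 6 eighth notes.
Express everything in eighth notes: eighth note = 1; quarter note = 2.
Altogether 1 + 2 = 3.
Remaining: 6 − 3 = 3 eighth notes, which is a dotted quarter note.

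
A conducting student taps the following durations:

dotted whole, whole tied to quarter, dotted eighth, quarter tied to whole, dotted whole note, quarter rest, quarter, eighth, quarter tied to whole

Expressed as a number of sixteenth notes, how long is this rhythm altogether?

Convert each value to sixteenth notes: dotted whole = 24; whole tied to quarter (whole + quarter) = 20; dotted eighth = 3; quarter tied to whole (quarter + whole) = 20; dotted whole note = 24; quarter rest = 4; quarter = 4; eighth = 2; quarter tied to whole (quarter + whole) = 20.
Total: 24 + 20 + 3 + 20 + 24 + 4 + 4 + 2 + 20 = 121 sixteenth notes.

121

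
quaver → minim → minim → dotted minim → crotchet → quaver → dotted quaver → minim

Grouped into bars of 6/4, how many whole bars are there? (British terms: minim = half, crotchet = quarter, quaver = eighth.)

1

One bar of 6/4 = 24 sixteenth notes.
Convert each value to sixteenth notes: quaver = 2; minim = 8; minim = 8; dotted minim = 12; crotchet = 4; quaver = 2; dotted quaver = 3; minim = 8.
Adding: 2 + 8 + 8 + 12 + 4 + 2 + 3 + 8 = 47.
47 ÷ 24 = 1 complete bar with 23 left over.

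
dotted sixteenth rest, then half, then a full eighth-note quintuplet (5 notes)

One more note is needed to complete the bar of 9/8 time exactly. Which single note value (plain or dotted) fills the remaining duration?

The bar of 9/8 = 36 thirty-second notes.
Convert each value to thirty-second notes: dotted sixteenth rest = 3; half = 16; a full eighth-note quintuplet (5 notes) (five quintuplet eighths span one half) = 16.
Total: 3 + 16 + 16 = 35.
Remaining: 36 − 35 = 1 thirty-second note, which is a thirty-second note.

thirty-second note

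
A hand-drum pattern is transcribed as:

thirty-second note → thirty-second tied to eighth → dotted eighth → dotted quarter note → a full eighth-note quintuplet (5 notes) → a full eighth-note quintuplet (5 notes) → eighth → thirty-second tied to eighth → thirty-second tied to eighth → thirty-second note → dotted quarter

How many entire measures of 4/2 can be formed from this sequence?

One bar of 4/2 = 64 thirty-second notes.
In thirty-second notes: thirty-second note = 1; thirty-second tied to eighth (thirty-second + eighth) = 5; dotted eighth = 6; dotted quarter note = 12; a full eighth-note quintuplet (5 notes) (five quintuplet eighths span one half) = 16; a full eighth-note quintuplet (5 notes) (five quintuplet eighths span one half) = 16; eighth = 4; thirty-second tied to eighth (thirty-second + eighth) = 5; thirty-second tied to eighth (thirty-second + eighth) = 5; thirty-second note = 1; dotted quarter = 12.
Total: 1 + 5 + 6 + 12 + 16 + 16 + 4 + 5 + 5 + 1 + 12 = 83.
83 ÷ 64 = 1 complete bar with 19 left over.

1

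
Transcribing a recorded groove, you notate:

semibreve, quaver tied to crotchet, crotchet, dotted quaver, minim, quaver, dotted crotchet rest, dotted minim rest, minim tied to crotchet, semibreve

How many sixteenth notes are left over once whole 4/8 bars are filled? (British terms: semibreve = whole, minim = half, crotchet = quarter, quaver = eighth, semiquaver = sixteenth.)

One bar of 4/8 = 8 sixteenth notes.
Convert each value to sixteenth notes: semibreve = 16; quaver tied to crotchet (quaver + crotchet) = 6; crotchet = 4; dotted quaver = 3; minim = 8; quaver = 2; dotted crotchet rest = 6; dotted minim rest = 12; minim tied to crotchet (minim + crotchet) = 12; semibreve = 16.
Altogether 16 + 6 + 4 + 3 + 8 + 2 + 6 + 12 + 12 + 16 = 85.
85 ÷ 8 = 10 complete bars with 5 sixteenth notes remaining.

5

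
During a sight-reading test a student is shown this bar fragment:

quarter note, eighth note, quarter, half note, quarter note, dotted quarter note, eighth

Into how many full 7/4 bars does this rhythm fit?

One bar of 7/4 = 14 eighth notes.
Convert each value to eighth notes: quarter note = 2; eighth note = 1; quarter = 2; half note = 4; quarter note = 2; dotted quarter note = 3; eighth = 1.
Adding: 2 + 1 + 2 + 4 + 2 + 3 + 1 = 15.
15 ÷ 14 = 1 complete bar with 1 left over.

1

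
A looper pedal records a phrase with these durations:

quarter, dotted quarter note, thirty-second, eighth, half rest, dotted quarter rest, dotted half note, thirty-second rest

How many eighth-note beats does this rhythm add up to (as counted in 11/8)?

19.5

One eighth-note beat = 4 thirty-second notes.
Each duration in thirty-second notes: quarter = 8; dotted quarter note = 12; thirty-second = 1; eighth = 4; half rest = 16; dotted quarter rest = 12; dotted half note = 24; thirty-second rest = 1.
Adding: 8 + 12 + 1 + 4 + 16 + 12 + 24 + 1 = 78.
78 ÷ 4 = 19.5 beats.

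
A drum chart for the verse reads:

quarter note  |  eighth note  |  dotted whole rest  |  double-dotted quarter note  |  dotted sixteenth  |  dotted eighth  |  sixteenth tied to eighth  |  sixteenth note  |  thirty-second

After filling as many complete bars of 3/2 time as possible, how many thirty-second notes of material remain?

44

One bar of 3/2 = 48 thirty-second notes.
Each duration in thirty-second notes: quarter note = 8; eighth note = 4; dotted whole rest = 48; double-dotted quarter note = 14; dotted sixteenth = 3; dotted eighth = 6; sixteenth tied to eighth (sixteenth + eighth) = 6; sixteenth note = 2; thirty-second = 1.
Altogether 8 + 4 + 48 + 14 + 3 + 6 + 6 + 2 + 1 = 92.
92 ÷ 48 = 1 complete bar with 44 thirty-second notes remaining.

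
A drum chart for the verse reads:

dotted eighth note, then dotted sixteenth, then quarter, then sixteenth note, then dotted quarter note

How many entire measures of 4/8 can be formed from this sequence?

1

One bar of 4/8 = 16 thirty-second notes.
Express everything in thirty-second notes: dotted eighth note = 6; dotted sixteenth = 3; quarter = 8; sixteenth note = 2; dotted quarter note = 12.
Sum: 6 + 3 + 8 + 2 + 12 = 31.
31 ÷ 16 = 1 complete bar with 15 left over.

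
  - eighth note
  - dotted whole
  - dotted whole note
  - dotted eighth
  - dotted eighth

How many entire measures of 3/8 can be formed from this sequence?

One bar of 3/8 = 6 sixteenth notes.
Each duration in sixteenth notes: eighth note = 2; dotted whole = 24; dotted whole note = 24; dotted eighth = 3; dotted eighth = 3.
Sum: 2 + 24 + 24 + 3 + 3 = 56.
56 ÷ 6 = 9 complete bars with 2 left over.

9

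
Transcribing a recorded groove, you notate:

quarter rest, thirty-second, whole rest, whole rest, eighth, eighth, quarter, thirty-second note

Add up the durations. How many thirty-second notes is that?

90

In thirty-second notes: quarter rest = 8; thirty-second = 1; whole rest = 32; whole rest = 32; eighth = 4; eighth = 4; quarter = 8; thirty-second note = 1.
Total: 8 + 1 + 32 + 32 + 4 + 4 + 8 + 1 = 90 thirty-second notes.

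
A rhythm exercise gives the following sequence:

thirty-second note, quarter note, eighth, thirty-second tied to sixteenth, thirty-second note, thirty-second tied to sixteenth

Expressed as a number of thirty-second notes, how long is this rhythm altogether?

20

Express everything in thirty-second notes: thirty-second note = 1; quarter note = 8; eighth = 4; thirty-second tied to sixteenth (thirty-second + sixteenth) = 3; thirty-second note = 1; thirty-second tied to sixteenth (thirty-second + sixteenth) = 3.
Altogether 1 + 8 + 4 + 3 + 1 + 3 = 20 thirty-second notes.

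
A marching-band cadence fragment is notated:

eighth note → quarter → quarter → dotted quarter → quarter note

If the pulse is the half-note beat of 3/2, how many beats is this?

2.5

One half-note beat = 4 eighth notes.
In eighth notes: eighth note = 1; quarter = 2; quarter = 2; dotted quarter = 3; quarter note = 2.
Altogether 1 + 2 + 2 + 3 + 2 = 10.
10 ÷ 4 = 2.5 beats.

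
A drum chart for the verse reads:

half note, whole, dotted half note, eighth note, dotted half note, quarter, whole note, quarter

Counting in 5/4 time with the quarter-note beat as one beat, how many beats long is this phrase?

One quarter-note beat = 2 eighth notes.
In eighth notes: half note = 4; whole = 8; dotted half note = 6; eighth note = 1; dotted half note = 6; quarter = 2; whole note = 8; quarter = 2.
Altogether 4 + 8 + 6 + 1 + 6 + 2 + 8 + 2 = 37.
37 ÷ 2 = 18.5 beats.

18.5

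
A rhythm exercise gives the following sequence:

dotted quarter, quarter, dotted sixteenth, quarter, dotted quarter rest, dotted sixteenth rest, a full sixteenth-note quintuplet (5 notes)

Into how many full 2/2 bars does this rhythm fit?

1

One bar of 2/2 = 32 thirty-second notes.
Each duration in thirty-second notes: dotted quarter = 12; quarter = 8; dotted sixteenth = 3; quarter = 8; dotted quarter rest = 12; dotted sixteenth rest = 3; a full sixteenth-note quintuplet (5 notes) (five quintuplet sixteenths span one quarter) = 8.
Adding: 12 + 8 + 3 + 8 + 12 + 3 + 8 = 54.
54 ÷ 32 = 1 complete bar with 22 left over.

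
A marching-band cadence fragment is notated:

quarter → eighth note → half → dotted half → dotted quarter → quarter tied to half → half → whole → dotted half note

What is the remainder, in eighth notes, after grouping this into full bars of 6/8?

One bar of 6/8 = 6 eighth notes.
Working in eighth notes: quarter = 2; eighth note = 1; half = 4; dotted half = 6; dotted quarter = 3; quarter tied to half (quarter + half) = 6; half = 4; whole = 8; dotted half note = 6.
Sum: 2 + 1 + 4 + 6 + 3 + 6 + 4 + 8 + 6 = 40.
40 ÷ 6 = 6 complete bars with 4 eighth notes remaining.

4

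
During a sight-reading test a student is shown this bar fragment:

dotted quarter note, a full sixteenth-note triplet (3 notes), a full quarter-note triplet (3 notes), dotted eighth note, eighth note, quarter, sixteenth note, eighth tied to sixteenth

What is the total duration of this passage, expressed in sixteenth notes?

Each duration in sixteenth notes: dotted quarter note = 6; a full sixteenth-note triplet (3 notes) (three triplet sixteenths span one eighth) = 2; a full quarter-note triplet (3 notes) (three triplet quarters span one half) = 8; dotted eighth note = 3; eighth note = 2; quarter = 4; sixteenth note = 1; eighth tied to sixteenth (eighth + sixteenth) = 3.
Sum: 6 + 2 + 8 + 3 + 2 + 4 + 1 + 3 = 29 sixteenth notes.

29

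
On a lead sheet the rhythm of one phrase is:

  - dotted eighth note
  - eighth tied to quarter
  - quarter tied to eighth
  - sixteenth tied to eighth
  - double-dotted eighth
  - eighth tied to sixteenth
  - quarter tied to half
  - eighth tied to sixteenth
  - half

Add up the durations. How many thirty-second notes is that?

Each duration in thirty-second notes: dotted eighth note = 6; eighth tied to quarter (eighth + quarter) = 12; quarter tied to eighth (quarter + eighth) = 12; sixteenth tied to eighth (sixteenth + eighth) = 6; double-dotted eighth = 7; eighth tied to sixteenth (eighth + sixteenth) = 6; quarter tied to half (quarter + half) = 24; eighth tied to sixteenth (eighth + sixteenth) = 6; half = 16.
Adding: 6 + 12 + 12 + 6 + 7 + 6 + 24 + 6 + 16 = 95 thirty-second notes.

95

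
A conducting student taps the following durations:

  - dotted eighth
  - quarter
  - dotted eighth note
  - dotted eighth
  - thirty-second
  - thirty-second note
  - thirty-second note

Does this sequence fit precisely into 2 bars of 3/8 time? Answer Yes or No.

No

One bar of 3/8 = 12 thirty-second notes, so 2 bars = 24.
Working in thirty-second notes: dotted eighth = 6; quarter = 8; dotted eighth note = 6; dotted eighth = 6; thirty-second = 1; thirty-second note = 1; thirty-second note = 1.
Altogether 6 + 8 + 6 + 6 + 1 + 1 + 1 = 29.
29 exceeds 24, so the answer is No.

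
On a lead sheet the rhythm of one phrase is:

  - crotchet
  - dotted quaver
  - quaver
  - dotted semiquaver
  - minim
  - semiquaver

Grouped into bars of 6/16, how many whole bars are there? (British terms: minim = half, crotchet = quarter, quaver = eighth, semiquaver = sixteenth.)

One bar of 6/16 = 12 thirty-second notes.
In thirty-second notes: crotchet = 8; dotted quaver = 6; quaver = 4; dotted semiquaver = 3; minim = 16; semiquaver = 2.
Total: 8 + 6 + 4 + 3 + 16 + 2 = 39.
39 ÷ 12 = 3 complete bars with 3 left over.

3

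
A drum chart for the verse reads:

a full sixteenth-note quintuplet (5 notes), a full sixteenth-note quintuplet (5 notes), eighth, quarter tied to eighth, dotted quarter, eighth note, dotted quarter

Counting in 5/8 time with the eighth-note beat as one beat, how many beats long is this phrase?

One eighth-note beat = 2 sixteenth notes.
Express everything in sixteenth notes: a full sixteenth-note quintuplet (5 notes) (five quintuplet sixteenths span one quarter) = 4; a full sixteenth-note quintuplet (5 notes) (five quintuplet sixteenths span one quarter) = 4; eighth = 2; quarter tied to eighth (quarter + eighth) = 6; dotted quarter = 6; eighth note = 2; dotted quarter = 6.
Altogether 4 + 4 + 2 + 6 + 6 + 2 + 6 = 30.
30 ÷ 2 = 15 beats.

15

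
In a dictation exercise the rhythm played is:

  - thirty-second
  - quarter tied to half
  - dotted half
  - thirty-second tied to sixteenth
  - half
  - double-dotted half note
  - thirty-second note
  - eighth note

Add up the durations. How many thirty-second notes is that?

In thirty-second notes: thirty-second = 1; quarter tied to half (quarter + half) = 24; dotted half = 24; thirty-second tied to sixteenth (thirty-second + sixteenth) = 3; half = 16; double-dotted half note = 28; thirty-second note = 1; eighth note = 4.
Altogether 1 + 24 + 24 + 3 + 16 + 28 + 1 + 4 = 101 thirty-second notes.

101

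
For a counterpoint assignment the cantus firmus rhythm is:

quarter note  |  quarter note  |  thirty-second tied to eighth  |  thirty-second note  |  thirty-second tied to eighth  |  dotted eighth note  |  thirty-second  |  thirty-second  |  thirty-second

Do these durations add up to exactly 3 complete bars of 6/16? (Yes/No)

Yes

One bar of 6/16 = 12 thirty-second notes, so 3 bars = 36.
Working in thirty-second notes: quarter note = 8; quarter note = 8; thirty-second tied to eighth (thirty-second + eighth) = 5; thirty-second note = 1; thirty-second tied to eighth (thirty-second + eighth) = 5; dotted eighth note = 6; thirty-second = 1; thirty-second = 1; thirty-second = 1.
Total: 8 + 8 + 5 + 1 + 5 + 6 + 1 + 1 + 1 = 36.
36 equals 36, so the answer is Yes.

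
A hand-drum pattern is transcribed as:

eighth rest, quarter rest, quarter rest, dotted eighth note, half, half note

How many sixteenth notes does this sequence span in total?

29

Convert each value to sixteenth notes: eighth rest = 2; quarter rest = 4; quarter rest = 4; dotted eighth note = 3; half = 8; half note = 8.
Altogether 2 + 4 + 4 + 3 + 8 + 8 = 29 sixteenth notes.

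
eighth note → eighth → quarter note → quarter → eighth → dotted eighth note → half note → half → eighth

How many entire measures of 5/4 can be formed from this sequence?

One bar of 5/4 = 20 sixteenth notes.
Working in sixteenth notes: eighth note = 2; eighth = 2; quarter note = 4; quarter = 4; eighth = 2; dotted eighth note = 3; half note = 8; half = 8; eighth = 2.
Adding: 2 + 2 + 4 + 4 + 2 + 3 + 8 + 8 + 2 = 35.
35 ÷ 20 = 1 complete bar with 15 left over.

1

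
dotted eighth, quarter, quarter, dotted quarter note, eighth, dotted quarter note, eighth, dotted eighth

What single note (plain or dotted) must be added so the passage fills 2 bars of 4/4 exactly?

eighth note

2 bars of 4/4 = 32 sixteenth notes.
Each duration in sixteenth notes: dotted eighth = 3; quarter = 4; quarter = 4; dotted quarter note = 6; eighth = 2; dotted quarter note = 6; eighth = 2; dotted eighth = 3.
Altogether 3 + 4 + 4 + 6 + 2 + 6 + 2 + 3 = 30.
Remaining: 32 − 30 = 2 sixteenth notes, which is a eighth note.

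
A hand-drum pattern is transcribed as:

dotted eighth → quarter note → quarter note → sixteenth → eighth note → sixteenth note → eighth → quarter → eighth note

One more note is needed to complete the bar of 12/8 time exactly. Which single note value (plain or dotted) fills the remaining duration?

The bar of 12/8 = 24 sixteenth notes.
Working in sixteenth notes: dotted eighth = 3; quarter note = 4; quarter note = 4; sixteenth = 1; eighth note = 2; sixteenth note = 1; eighth = 2; quarter = 4; eighth note = 2.
Sum: 3 + 4 + 4 + 1 + 2 + 1 + 2 + 4 + 2 = 23.
Remaining: 24 − 23 = 1 sixteenth note, which is a sixteenth note.

sixteenth note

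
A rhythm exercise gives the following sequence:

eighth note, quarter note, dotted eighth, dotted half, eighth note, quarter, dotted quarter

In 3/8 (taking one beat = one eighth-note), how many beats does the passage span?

16.5

One eighth-note beat = 2 sixteenth notes.
In sixteenth notes: eighth note = 2; quarter note = 4; dotted eighth = 3; dotted half = 12; eighth note = 2; quarter = 4; dotted quarter = 6.
Adding: 2 + 4 + 3 + 12 + 2 + 4 + 6 = 33.
33 ÷ 2 = 16.5 beats.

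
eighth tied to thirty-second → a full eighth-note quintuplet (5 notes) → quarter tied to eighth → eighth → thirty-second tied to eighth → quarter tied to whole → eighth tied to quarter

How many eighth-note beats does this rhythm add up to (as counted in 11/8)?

One eighth-note beat = 4 thirty-second notes.
Express everything in thirty-second notes: eighth tied to thirty-second (eighth + thirty-second) = 5; a full eighth-note quintuplet (5 notes) (five quintuplet eighths span one half) = 16; quarter tied to eighth (quarter + eighth) = 12; eighth = 4; thirty-second tied to eighth (thirty-second + eighth) = 5; quarter tied to whole (quarter + whole) = 40; eighth tied to quarter (eighth + quarter) = 12.
Adding: 5 + 16 + 12 + 4 + 5 + 40 + 12 = 94.
94 ÷ 4 = 23.5 beats.

23.5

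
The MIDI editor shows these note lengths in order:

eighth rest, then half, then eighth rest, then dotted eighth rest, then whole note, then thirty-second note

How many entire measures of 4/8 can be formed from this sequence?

3

One bar of 4/8 = 16 thirty-second notes.
Each duration in thirty-second notes: eighth rest = 4; half = 16; eighth rest = 4; dotted eighth rest = 6; whole note = 32; thirty-second note = 1.
Sum: 4 + 16 + 4 + 6 + 32 + 1 = 63.
63 ÷ 16 = 3 complete bars with 15 left over.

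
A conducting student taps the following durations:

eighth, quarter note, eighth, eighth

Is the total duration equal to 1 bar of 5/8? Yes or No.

One bar of 5/8 = 5 eighth notes.
Convert each value to eighth notes: eighth = 1; quarter note = 2; eighth = 1; eighth = 1.
Sum: 1 + 2 + 1 + 1 = 5.
5 equals 5, so the answer is Yes.

Yes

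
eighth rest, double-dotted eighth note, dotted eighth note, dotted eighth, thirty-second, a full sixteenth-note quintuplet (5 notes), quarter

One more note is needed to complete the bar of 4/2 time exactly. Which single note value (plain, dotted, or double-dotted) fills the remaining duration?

The bar of 4/2 = 64 thirty-second notes.
Express everything in thirty-second notes: eighth rest = 4; double-dotted eighth note = 7; dotted eighth note = 6; dotted eighth = 6; thirty-second = 1; a full sixteenth-note quintuplet (5 notes) (five quintuplet sixteenths span one quarter) = 8; quarter = 8.
Total: 4 + 7 + 6 + 6 + 1 + 8 + 8 = 40.
Remaining: 64 − 40 = 24 thirty-second notes, which is a dotted half note.

dotted half note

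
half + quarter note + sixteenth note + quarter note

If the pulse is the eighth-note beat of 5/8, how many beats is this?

8.5

One eighth-note beat = 2 sixteenth notes.
Express everything in sixteenth notes: half = 8; quarter note = 4; sixteenth note = 1; quarter note = 4.
Total: 8 + 4 + 1 + 4 = 17.
17 ÷ 2 = 8.5 beats.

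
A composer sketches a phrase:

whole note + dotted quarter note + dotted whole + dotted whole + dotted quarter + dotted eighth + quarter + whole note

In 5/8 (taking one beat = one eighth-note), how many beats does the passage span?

49.5

One eighth-note beat = 2 sixteenth notes.
Express everything in sixteenth notes: whole note = 16; dotted quarter note = 6; dotted whole = 24; dotted whole = 24; dotted quarter = 6; dotted eighth = 3; quarter = 4; whole note = 16.
Adding: 16 + 6 + 24 + 24 + 6 + 3 + 4 + 16 = 99.
99 ÷ 2 = 49.5 beats.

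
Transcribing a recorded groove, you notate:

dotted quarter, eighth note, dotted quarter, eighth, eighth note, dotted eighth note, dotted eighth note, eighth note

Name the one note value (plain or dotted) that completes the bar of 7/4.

eighth note

The bar of 7/4 = 28 sixteenth notes.
Convert each value to sixteenth notes: dotted quarter = 6; eighth note = 2; dotted quarter = 6; eighth = 2; eighth note = 2; dotted eighth note = 3; dotted eighth note = 3; eighth note = 2.
Adding: 6 + 2 + 6 + 2 + 2 + 3 + 3 + 2 = 26.
Remaining: 28 − 26 = 2 sixteenth notes, which is a eighth note.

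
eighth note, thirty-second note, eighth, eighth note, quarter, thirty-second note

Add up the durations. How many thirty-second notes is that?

22

In thirty-second notes: eighth note = 4; thirty-second note = 1; eighth = 4; eighth note = 4; quarter = 8; thirty-second note = 1.
Adding: 4 + 1 + 4 + 4 + 8 + 1 = 22 thirty-second notes.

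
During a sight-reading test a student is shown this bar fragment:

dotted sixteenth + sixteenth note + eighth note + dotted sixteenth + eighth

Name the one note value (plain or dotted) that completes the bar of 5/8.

The bar of 5/8 = 20 thirty-second notes.
In thirty-second notes: dotted sixteenth = 3; sixteenth note = 2; eighth note = 4; dotted sixteenth = 3; eighth = 4.
Altogether 3 + 2 + 4 + 3 + 4 = 16.
Remaining: 20 − 16 = 4 thirty-second notes, which is a eighth note.

eighth note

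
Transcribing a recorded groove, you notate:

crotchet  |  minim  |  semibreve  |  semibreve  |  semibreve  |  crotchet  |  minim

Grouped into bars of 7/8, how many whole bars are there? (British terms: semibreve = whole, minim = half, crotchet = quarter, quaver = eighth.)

5

One bar of 7/8 = 7 eighth notes.
Express everything in eighth notes: crotchet = 2; minim = 4; semibreve = 8; semibreve = 8; semibreve = 8; crotchet = 2; minim = 4.
Adding: 2 + 4 + 8 + 8 + 8 + 2 + 4 = 36.
36 ÷ 7 = 5 complete bars with 1 left over.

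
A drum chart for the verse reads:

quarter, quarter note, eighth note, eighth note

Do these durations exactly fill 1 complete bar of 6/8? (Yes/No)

Yes

One bar of 6/8 = 6 eighth notes.
Each duration in eighth notes: quarter = 2; quarter note = 2; eighth note = 1; eighth note = 1.
Total: 2 + 2 + 1 + 1 = 6.
6 equals 6, so the answer is Yes.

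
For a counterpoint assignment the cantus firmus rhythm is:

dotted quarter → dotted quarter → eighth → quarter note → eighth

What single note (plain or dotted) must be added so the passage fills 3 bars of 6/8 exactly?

whole note

3 bars of 6/8 = 18 eighth notes.
Express everything in eighth notes: dotted quarter = 3; dotted quarter = 3; eighth = 1; quarter note = 2; eighth = 1.
Sum: 3 + 3 + 1 + 2 + 1 = 10.
Remaining: 18 − 10 = 8 eighth notes, which is a whole note.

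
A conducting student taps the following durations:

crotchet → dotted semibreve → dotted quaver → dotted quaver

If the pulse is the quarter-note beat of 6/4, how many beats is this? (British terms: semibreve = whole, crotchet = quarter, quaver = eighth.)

One quarter-note beat = 4 sixteenth notes.
In sixteenth notes: crotchet = 4; dotted semibreve = 24; dotted quaver = 3; dotted quaver = 3.
Sum: 4 + 24 + 3 + 3 = 34.
34 ÷ 4 = 8.5 beats.

8.5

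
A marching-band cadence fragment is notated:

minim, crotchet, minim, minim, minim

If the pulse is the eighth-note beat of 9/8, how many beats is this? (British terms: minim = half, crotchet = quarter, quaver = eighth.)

18

One eighth-note beat = 2 sixteenth notes.
Working in sixteenth notes: minim = 8; crotchet = 4; minim = 8; minim = 8; minim = 8.
Altogether 8 + 4 + 8 + 8 + 8 = 36.
36 ÷ 2 = 18 beats.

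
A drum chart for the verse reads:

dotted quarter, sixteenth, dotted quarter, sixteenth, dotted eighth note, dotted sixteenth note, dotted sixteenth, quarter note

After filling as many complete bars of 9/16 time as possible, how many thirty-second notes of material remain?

One bar of 9/16 = 18 thirty-second notes.
Each duration in thirty-second notes: dotted quarter = 12; sixteenth = 2; dotted quarter = 12; sixteenth = 2; dotted eighth note = 6; dotted sixteenth note = 3; dotted sixteenth = 3; quarter note = 8.
Sum: 12 + 2 + 12 + 2 + 6 + 3 + 3 + 8 = 48.
48 ÷ 18 = 2 complete bars with 12 thirty-second notes remaining.

12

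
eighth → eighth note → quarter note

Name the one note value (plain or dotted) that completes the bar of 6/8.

The bar of 6/8 = 6 eighth notes.
Each duration in eighth notes: eighth = 1; eighth note = 1; quarter note = 2.
Altogether 1 + 1 + 2 = 4.
Remaining: 6 − 4 = 2 eighth notes, which is a quarter note.

quarter note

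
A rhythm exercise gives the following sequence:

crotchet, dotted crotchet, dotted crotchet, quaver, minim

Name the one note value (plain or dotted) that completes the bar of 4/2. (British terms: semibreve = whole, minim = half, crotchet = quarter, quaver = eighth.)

dotted quarter note

The bar of 4/2 = 16 eighth notes.
In eighth notes: crotchet = 2; dotted crotchet = 3; dotted crotchet = 3; quaver = 1; minim = 4.
Altogether 2 + 3 + 3 + 1 + 4 = 13.
Remaining: 16 − 13 = 3 eighth notes, which is a dotted quarter note.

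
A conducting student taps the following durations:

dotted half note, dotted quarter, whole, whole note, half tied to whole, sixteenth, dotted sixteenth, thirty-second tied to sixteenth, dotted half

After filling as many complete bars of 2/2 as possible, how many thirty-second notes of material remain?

20

One bar of 2/2 = 32 thirty-second notes.
Each duration in thirty-second notes: dotted half note = 24; dotted quarter = 12; whole = 32; whole note = 32; half tied to whole (half + whole) = 48; sixteenth = 2; dotted sixteenth = 3; thirty-second tied to sixteenth (thirty-second + sixteenth) = 3; dotted half = 24.
Sum: 24 + 12 + 32 + 32 + 48 + 2 + 3 + 3 + 24 = 180.
180 ÷ 32 = 5 complete bars with 20 thirty-second notes remaining.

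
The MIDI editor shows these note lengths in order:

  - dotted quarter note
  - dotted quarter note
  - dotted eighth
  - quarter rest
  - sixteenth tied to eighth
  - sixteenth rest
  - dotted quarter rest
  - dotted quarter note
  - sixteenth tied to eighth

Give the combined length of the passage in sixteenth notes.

38

In sixteenth notes: dotted quarter note = 6; dotted quarter note = 6; dotted eighth = 3; quarter rest = 4; sixteenth tied to eighth (sixteenth + eighth) = 3; sixteenth rest = 1; dotted quarter rest = 6; dotted quarter note = 6; sixteenth tied to eighth (sixteenth + eighth) = 3.
Sum: 6 + 6 + 3 + 4 + 3 + 1 + 6 + 6 + 3 = 38 sixteenth notes.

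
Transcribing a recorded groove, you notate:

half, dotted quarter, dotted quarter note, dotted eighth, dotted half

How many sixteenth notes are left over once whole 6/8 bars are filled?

11

One bar of 6/8 = 12 sixteenth notes.
Express everything in sixteenth notes: half = 8; dotted quarter = 6; dotted quarter note = 6; dotted eighth = 3; dotted half = 12.
Total: 8 + 6 + 6 + 3 + 12 = 35.
35 ÷ 12 = 2 complete bars with 11 sixteenth notes remaining.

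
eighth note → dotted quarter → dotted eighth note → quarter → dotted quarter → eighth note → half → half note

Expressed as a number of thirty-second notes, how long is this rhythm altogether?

Each duration in thirty-second notes: eighth note = 4; dotted quarter = 12; dotted eighth note = 6; quarter = 8; dotted quarter = 12; eighth note = 4; half = 16; half note = 16.
Adding: 4 + 12 + 6 + 8 + 12 + 4 + 16 + 16 = 78 thirty-second notes.

78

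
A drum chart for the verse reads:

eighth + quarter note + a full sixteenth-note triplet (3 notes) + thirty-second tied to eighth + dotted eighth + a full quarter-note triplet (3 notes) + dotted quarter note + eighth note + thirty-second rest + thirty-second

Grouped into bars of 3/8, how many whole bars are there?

One bar of 3/8 = 12 thirty-second notes.
In thirty-second notes: eighth = 4; quarter note = 8; a full sixteenth-note triplet (3 notes) (three triplet sixteenths span one eighth) = 4; thirty-second tied to eighth (thirty-second + eighth) = 5; dotted eighth = 6; a full quarter-note triplet (3 notes) (three triplet quarters span one half) = 16; dotted quarter note = 12; eighth note = 4; thirty-second rest = 1; thirty-second = 1.
Total: 4 + 8 + 4 + 5 + 6 + 16 + 12 + 4 + 1 + 1 = 61.
61 ÷ 12 = 5 complete bars with 1 left over.

5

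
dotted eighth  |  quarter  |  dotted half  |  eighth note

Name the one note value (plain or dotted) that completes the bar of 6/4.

The bar of 6/4 = 24 sixteenth notes.
Convert each value to sixteenth notes: dotted eighth = 3; quarter = 4; dotted half = 12; eighth note = 2.
Altogether 3 + 4 + 12 + 2 = 21.
Remaining: 24 − 21 = 3 sixteenth notes, which is a dotted eighth note.

dotted eighth note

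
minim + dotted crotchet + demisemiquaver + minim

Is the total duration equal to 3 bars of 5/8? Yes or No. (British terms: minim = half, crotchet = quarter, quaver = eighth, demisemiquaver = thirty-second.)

No

One bar of 5/8 = 20 thirty-second notes, so 3 bars = 60.
Working in thirty-second notes: minim = 16; dotted crotchet = 12; demisemiquaver = 1; minim = 16.
Total: 16 + 12 + 1 + 16 = 45.
45 falls short of 60, so the answer is No.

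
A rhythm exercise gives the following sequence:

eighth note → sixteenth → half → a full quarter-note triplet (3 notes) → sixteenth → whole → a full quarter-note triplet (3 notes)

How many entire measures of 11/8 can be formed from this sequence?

2

One bar of 11/8 = 22 sixteenth notes.
Convert each value to sixteenth notes: eighth note = 2; sixteenth = 1; half = 8; a full quarter-note triplet (3 notes) (three triplet quarters span one half) = 8; sixteenth = 1; whole = 16; a full quarter-note triplet (3 notes) (three triplet quarters span one half) = 8.
Sum: 2 + 1 + 8 + 8 + 1 + 16 + 8 = 44.
44 ÷ 22 = 2 complete bars with 0 left over.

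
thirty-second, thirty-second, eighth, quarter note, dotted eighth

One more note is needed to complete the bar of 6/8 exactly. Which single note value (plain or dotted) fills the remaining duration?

The bar of 6/8 = 24 thirty-second notes.
Working in thirty-second notes: thirty-second = 1; thirty-second = 1; eighth = 4; quarter note = 8; dotted eighth = 6.
Sum: 1 + 1 + 4 + 8 + 6 = 20.
Remaining: 24 − 20 = 4 thirty-second notes, which is a eighth note.

eighth note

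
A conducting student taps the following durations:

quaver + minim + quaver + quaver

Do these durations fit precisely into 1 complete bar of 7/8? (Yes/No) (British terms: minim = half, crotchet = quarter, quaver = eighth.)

Yes

One bar of 7/8 = 7 eighth notes.
Express everything in eighth notes: quaver = 1; minim = 4; quaver = 1; quaver = 1.
Total: 1 + 4 + 1 + 1 = 7.
7 equals 7, so the answer is Yes.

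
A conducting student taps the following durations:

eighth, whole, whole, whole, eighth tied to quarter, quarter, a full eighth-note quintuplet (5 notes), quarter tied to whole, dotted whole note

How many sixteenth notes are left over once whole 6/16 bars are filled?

4

One bar of 6/16 = 3 eighth notes.
Each duration in eighth notes: eighth = 1; whole = 8; whole = 8; whole = 8; eighth tied to quarter (eighth + quarter) = 3; quarter = 2; a full eighth-note quintuplet (5 notes) (five quintuplet eighths span one half) = 4; quarter tied to whole (quarter + whole) = 10; dotted whole note = 12.
Altogether 1 + 8 + 8 + 8 + 3 + 2 + 4 + 10 + 12 = 56.
56 ÷ 3 = 18 complete bars with 2 eighth notes remaining = 4 sixteenth notes.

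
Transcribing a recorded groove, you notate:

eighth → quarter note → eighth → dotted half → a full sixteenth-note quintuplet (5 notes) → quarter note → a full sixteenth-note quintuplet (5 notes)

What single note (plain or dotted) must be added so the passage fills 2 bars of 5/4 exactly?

half note

2 bars of 5/4 = 20 eighth notes.
Working in eighth notes: eighth = 1; quarter note = 2; eighth = 1; dotted half = 6; a full sixteenth-note quintuplet (5 notes) (five quintuplet sixteenths span one quarter) = 2; quarter note = 2; a full sixteenth-note quintuplet (5 notes) (five quintuplet sixteenths span one quarter) = 2.
Sum: 1 + 2 + 1 + 6 + 2 + 2 + 2 = 16.
Remaining: 20 − 16 = 4 eighth notes, which is a half note.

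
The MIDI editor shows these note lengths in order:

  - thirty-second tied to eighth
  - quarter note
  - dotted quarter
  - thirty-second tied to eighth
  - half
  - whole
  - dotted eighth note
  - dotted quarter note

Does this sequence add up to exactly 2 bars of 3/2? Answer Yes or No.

One bar of 3/2 = 48 thirty-second notes, so 2 bars = 96.
Express everything in thirty-second notes: thirty-second tied to eighth (thirty-second + eighth) = 5; quarter note = 8; dotted quarter = 12; thirty-second tied to eighth (thirty-second + eighth) = 5; half = 16; whole = 32; dotted eighth note = 6; dotted quarter note = 12.
Total: 5 + 8 + 12 + 5 + 16 + 32 + 6 + 12 = 96.
96 equals 96, so the answer is Yes.

Yes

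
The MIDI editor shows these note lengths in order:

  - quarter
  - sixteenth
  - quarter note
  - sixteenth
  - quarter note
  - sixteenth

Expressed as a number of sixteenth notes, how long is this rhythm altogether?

Express everything in sixteenth notes: quarter = 4; sixteenth = 1; quarter note = 4; sixteenth = 1; quarter note = 4; sixteenth = 1.
Total: 4 + 1 + 4 + 1 + 4 + 1 = 15 sixteenth notes.

15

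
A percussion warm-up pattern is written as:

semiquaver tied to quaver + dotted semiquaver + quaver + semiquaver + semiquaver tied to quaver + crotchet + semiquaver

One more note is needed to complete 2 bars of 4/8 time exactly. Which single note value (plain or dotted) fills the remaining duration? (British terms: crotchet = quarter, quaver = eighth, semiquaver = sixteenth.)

2 bars of 4/8 = 32 thirty-second notes.
Working in thirty-second notes: semiquaver tied to quaver (semiquaver + quaver) = 6; dotted semiquaver = 3; quaver = 4; semiquaver = 2; semiquaver tied to quaver (semiquaver + quaver) = 6; crotchet = 8; semiquaver = 2.
Adding: 6 + 3 + 4 + 2 + 6 + 8 + 2 = 31.
Remaining: 32 − 31 = 1 thirty-second note, which is a thirty-second note.

thirty-second note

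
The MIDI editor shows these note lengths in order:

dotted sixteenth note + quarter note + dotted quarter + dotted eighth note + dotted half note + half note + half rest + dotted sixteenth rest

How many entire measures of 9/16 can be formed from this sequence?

4

One bar of 9/16 = 18 thirty-second notes.
Each duration in thirty-second notes: dotted sixteenth note = 3; quarter note = 8; dotted quarter = 12; dotted eighth note = 6; dotted half note = 24; half note = 16; half rest = 16; dotted sixteenth rest = 3.
Altogether 3 + 8 + 12 + 6 + 24 + 16 + 16 + 3 = 88.
88 ÷ 18 = 4 complete bars with 16 left over.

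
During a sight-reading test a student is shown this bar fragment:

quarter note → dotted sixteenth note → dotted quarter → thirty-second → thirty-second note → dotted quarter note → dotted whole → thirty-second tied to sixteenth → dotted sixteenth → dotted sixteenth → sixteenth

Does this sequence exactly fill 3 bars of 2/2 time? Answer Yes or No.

Yes

One bar of 2/2 = 32 thirty-second notes, so 3 bars = 96.
Convert each value to thirty-second notes: quarter note = 8; dotted sixteenth note = 3; dotted quarter = 12; thirty-second = 1; thirty-second note = 1; dotted quarter note = 12; dotted whole = 48; thirty-second tied to sixteenth (thirty-second + sixteenth) = 3; dotted sixteenth = 3; dotted sixteenth = 3; sixteenth = 2.
Altogether 8 + 3 + 12 + 1 + 1 + 12 + 48 + 3 + 3 + 3 + 2 = 96.
96 equals 96, so the answer is Yes.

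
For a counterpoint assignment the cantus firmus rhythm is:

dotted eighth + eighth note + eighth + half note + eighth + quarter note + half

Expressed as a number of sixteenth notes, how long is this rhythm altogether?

Working in sixteenth notes: dotted eighth = 3; eighth note = 2; eighth = 2; half note = 8; eighth = 2; quarter note = 4; half = 8.
Altogether 3 + 2 + 2 + 8 + 2 + 4 + 8 = 29 sixteenth notes.

29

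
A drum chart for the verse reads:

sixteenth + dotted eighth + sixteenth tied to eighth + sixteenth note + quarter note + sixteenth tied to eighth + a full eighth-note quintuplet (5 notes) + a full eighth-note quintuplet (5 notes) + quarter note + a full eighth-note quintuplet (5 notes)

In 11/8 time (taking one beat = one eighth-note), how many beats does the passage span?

One eighth-note beat = 2 sixteenth notes.
Convert each value to sixteenth notes: sixteenth = 1; dotted eighth = 3; sixteenth tied to eighth (sixteenth + eighth) = 3; sixteenth note = 1; quarter note = 4; sixteenth tied to eighth (sixteenth + eighth) = 3; a full eighth-note quintuplet (5 notes) (five quintuplet eighths span one half) = 8; a full eighth-note quintuplet (5 notes) (five quintuplet eighths span one half) = 8; quarter note = 4; a full eighth-note quintuplet (5 notes) (five quintuplet eighths span one half) = 8.
Adding: 1 + 3 + 3 + 1 + 4 + 3 + 8 + 8 + 4 + 8 = 43.
43 ÷ 2 = 21.5 beats.

21.5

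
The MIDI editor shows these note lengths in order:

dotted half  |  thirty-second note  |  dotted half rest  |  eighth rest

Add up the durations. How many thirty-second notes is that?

Each duration in thirty-second notes: dotted half = 24; thirty-second note = 1; dotted half rest = 24; eighth rest = 4.
Total: 24 + 1 + 24 + 4 = 53 thirty-second notes.

53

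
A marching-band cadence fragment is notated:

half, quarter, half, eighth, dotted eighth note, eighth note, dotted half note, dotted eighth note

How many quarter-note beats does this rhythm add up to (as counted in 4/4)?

10.5

One quarter-note beat = 4 sixteenth notes.
Express everything in sixteenth notes: half = 8; quarter = 4; half = 8; eighth = 2; dotted eighth note = 3; eighth note = 2; dotted half note = 12; dotted eighth note = 3.
Adding: 8 + 4 + 8 + 2 + 3 + 2 + 12 + 3 = 42.
42 ÷ 4 = 10.5 beats.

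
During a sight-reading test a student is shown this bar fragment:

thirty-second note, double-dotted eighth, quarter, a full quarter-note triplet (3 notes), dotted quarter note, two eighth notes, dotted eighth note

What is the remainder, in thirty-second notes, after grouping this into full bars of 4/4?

One bar of 4/4 = 32 thirty-second notes.
Express everything in thirty-second notes: thirty-second note = 1; double-dotted eighth = 7; quarter = 8; a full quarter-note triplet (3 notes) (three triplet quarters span one half) = 16; dotted quarter note = 12; eighth note = 4; eighth note = 4; dotted eighth note = 6.
Total: 1 + 7 + 8 + 16 + 12 + 4 + 4 + 6 = 58.
58 ÷ 32 = 1 complete bar with 26 thirty-second notes remaining.

26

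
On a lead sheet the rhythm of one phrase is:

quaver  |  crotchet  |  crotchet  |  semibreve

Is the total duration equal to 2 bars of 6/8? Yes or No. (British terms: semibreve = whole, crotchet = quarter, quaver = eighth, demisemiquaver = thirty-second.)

No

One bar of 6/8 = 6 eighth notes, so 2 bars = 12.
Express everything in eighth notes: quaver = 1; crotchet = 2; crotchet = 2; semibreve = 8.
Sum: 1 + 2 + 2 + 8 = 13.
13 exceeds 12, so the answer is No.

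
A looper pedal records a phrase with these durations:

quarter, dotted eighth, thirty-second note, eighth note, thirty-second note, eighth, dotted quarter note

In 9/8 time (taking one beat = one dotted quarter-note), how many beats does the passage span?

One dotted quarter-note beat = 12 thirty-second notes.
Express everything in thirty-second notes: quarter = 8; dotted eighth = 6; thirty-second note = 1; eighth note = 4; thirty-second note = 1; eighth = 4; dotted quarter note = 12.
Altogether 8 + 6 + 1 + 4 + 1 + 4 + 12 = 36.
36 ÷ 12 = 3 beats.

3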